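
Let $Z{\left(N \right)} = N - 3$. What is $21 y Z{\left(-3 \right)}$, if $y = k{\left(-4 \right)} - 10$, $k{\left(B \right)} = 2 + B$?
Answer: $1512$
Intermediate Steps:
$Z{\left(N \right)} = -3 + N$
$y = -12$ ($y = \left(2 - 4\right) - 10 = -2 - 10 = -12$)
$21 y Z{\left(-3 \right)} = 21 \left(-12\right) \left(-3 - 3\right) = \left(-252\right) \left(-6\right) = 1512$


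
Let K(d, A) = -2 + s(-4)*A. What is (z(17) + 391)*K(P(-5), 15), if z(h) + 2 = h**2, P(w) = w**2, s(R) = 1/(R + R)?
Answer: -10509/4 ≈ -2627.3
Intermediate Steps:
s(R) = 1/(2*R)
K(d, A) = -2 - A/8 (K(d, A) = -2 + ((1/2)/(-4))*A = -2 + ((1/2)*(-1/4))*A = -2 - A/8)
z(h) = -2 + h**2
(z(17) + 391)*K(P(-5), 15) = ((-2 + 17**2) + 391)*(-2 - 1/8*15) = ((-2 + 289) + 391)*(-2 - 15/8) = (287 + 391)*(-31/8) = 678*(-31/8) = -10509/4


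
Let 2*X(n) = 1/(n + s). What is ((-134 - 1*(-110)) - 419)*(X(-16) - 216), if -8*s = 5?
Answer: 12728276/133 ≈ 95701.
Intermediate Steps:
s = -5/8 (s = -⅛*5 = -5/8 ≈ -0.62500)
X(n) = 1/(2*(-5/8 + n)) (X(n) = 1/(2*(n - 5/8)) = 1/(2*(-5/8 + n)))
((-134 - 1*(-110)) - 419)*(X(-16) - 216) = ((-134 - 1*(-110)) - 419)*(4/(-5 + 8*(-16)) - 216) = ((-134 + 110) - 419)*(4/(-5 - 128) - 216) = (-24 - 419)*(4/(-133) - 216) = -443*(4*(-1/133) - 216) = -443*(-4/133 - 216) = -443*(-28732/133) = 12728276/133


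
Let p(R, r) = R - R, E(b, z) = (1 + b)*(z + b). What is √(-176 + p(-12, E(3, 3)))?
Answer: 4*I*√11 ≈ 13.266*I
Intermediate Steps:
E(b, z) = (1 + b)*(b + z)
p(R, r) = 0
√(-176 + p(-12, E(3, 3))) = √(-176 + 0) = √(-176) = 4*I*√11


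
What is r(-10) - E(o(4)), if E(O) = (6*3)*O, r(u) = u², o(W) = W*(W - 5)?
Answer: 172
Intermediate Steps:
o(W) = W*(-5 + W)
E(O) = 18*O
r(-10) - E(o(4)) = (-10)² - 18*4*(-5 + 4) = 100 - 18*4*(-1) = 100 - 18*(-4) = 100 - 1*(-72) = 100 + 72 = 172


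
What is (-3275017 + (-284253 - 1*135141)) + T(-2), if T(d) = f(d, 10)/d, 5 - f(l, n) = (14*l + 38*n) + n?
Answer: -7388465/2 ≈ -3.6942e+6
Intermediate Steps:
f(l, n) = 5 - 39*n - 14*l (f(l, n) = 5 - ((14*l + 38*n) + n) = 5 - (14*l + 39*n) = 5 + (-39*n - 14*l) = 5 - 39*n - 14*l)
T(d) = (-385 - 14*d)/d (T(d) = (5 - 39*10 - 14*d)/d = (5 - 390 - 14*d)/d = (-385 - 14*d)/d)
(-3275017 + (-284253 - 1*135141)) + T(-2) = (-3275017 + (-284253 - 1*135141)) + (-14 - 385/(-2)) = (-3275017 + (-284253 - 135141)) + (-14 - 385*(-½)) = (-3275017 - 419394) + (-14 + 385/2) = -3694411 + 357/2 = -7388465/2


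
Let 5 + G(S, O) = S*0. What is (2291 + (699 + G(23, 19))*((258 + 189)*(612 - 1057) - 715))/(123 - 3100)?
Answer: 138540929/2977 ≈ 46537.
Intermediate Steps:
G(S, O) = -5 (G(S, O) = -5 + S*0 = -5 + 0 = -5)
(2291 + (699 + G(23, 19))*((258 + 189)*(612 - 1057) - 715))/(123 - 3100) = (2291 + (699 - 5)*((258 + 189)*(612 - 1057) - 715))/(123 - 3100) = (2291 + 694*(447*(-445) - 715))/(-2977) = (2291 + 694*(-198915 - 715))*(-1/2977) = (2291 + 694*(-199630))*(-1/2977) = (2291 - 138543220)*(-1/2977) = -138540929*(-1/2977) = 138540929/2977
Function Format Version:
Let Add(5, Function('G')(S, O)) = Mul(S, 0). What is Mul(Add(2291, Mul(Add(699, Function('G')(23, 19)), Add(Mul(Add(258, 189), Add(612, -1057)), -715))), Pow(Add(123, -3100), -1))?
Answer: Rational(138540929, 2977) ≈ 46537.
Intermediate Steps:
Function('G')(S, O) = -5 (Function('G')(S, O) = Add(-5, Mul(S, 0)) = Add(-5, 0) = -5)
Mul(Add(2291, Mul(Add(699, Function('G')(23, 19)), Add(Mul(Add(258, 189), Add(612, -1057)), -715))), Pow(Add(123, -3100), -1)) = Mul(Add(2291, Mul(Add(699, -5), Add(Mul(Add(258, 189), Add(612, -1057)), -715))), Pow(Add(123, -3100), -1)) = Mul(Add(2291, Mul(694, Add(Mul(447, -445), -715))), Pow(-2977, -1)) = Mul(Add(2291, Mul(694, Add(-198915, -715))), Rational(-1, 2977)) = Mul(Add(2291, Mul(694, -199630)), Rational(-1, 2977)) = Mul(Add(2291, -138543220), Rational(-1, 2977)) = Mul(-138540929, Rational(-1, 2977)) = Rational(138540929, 2977)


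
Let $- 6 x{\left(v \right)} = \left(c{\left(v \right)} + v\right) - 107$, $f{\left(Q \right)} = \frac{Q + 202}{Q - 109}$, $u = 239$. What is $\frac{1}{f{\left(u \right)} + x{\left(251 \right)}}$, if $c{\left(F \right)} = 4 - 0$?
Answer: $- \frac{390}{8297} \approx -0.047005$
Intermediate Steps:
$c{\left(F \right)} = 4$ ($c{\left(F \right)} = 4 + 0 = 4$)
$f{\left(Q \right)} = \frac{202 + Q}{-109 + Q}$
$x{\left(v \right)} = \frac{103}{6} - \frac{v}{6}$ ($x{\left(v \right)} = - \frac{\left(4 + v\right) - 107}{6} = - \frac{-103 + v}{6} = \frac{103}{6} - \frac{v}{6}$)
$\frac{1}{f{\left(u \right)} + x{\left(251 \right)}} = \frac{1}{\frac{202 + 239}{-109 + 239} + \left(\frac{103}{6} - \frac{251}{6}\right)} = \frac{1}{\frac{1}{130} \cdot 441 + \left(\frac{103}{6} - \frac{251}{6}\right)} = \frac{1}{\frac{1}{130} \cdot 441 - \frac{74}{3}} = \frac{1}{\frac{441}{130} - \frac{74}{3}} = \frac{1}{- \frac{8297}{390}} = - \frac{390}{8297}$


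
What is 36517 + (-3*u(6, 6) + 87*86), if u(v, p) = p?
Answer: 43981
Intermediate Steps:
36517 + (-3*u(6, 6) + 87*86) = 36517 + (-3*6 + 87*86) = 36517 + (-18 + 7482) = 36517 + 7464 = 43981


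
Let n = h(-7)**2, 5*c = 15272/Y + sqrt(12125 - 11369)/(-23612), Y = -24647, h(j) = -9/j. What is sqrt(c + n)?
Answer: sqrt(66057716486361220 - 2195462826690*sqrt(21))/207844630 ≈ 1.2365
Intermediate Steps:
c = -15272/123235 - 3*sqrt(21)/59030 (c = (15272/(-24647) + sqrt(12125 - 11369)/(-23612))/5 = (15272*(-1/24647) + sqrt(756)*(-1/23612))/5 = (-15272/24647 + (6*sqrt(21))*(-1/23612))/5 = (-15272/24647 - 3*sqrt(21)/11806)/5 = -15272/123235 - 3*sqrt(21)/59030 ≈ -0.12416)
n = 81/49 (n = (-9/(-7))**2 = (-9*(-1/7))**2 = (9/7)**2 = 81/49 ≈ 1.6531)
sqrt(c + n) = sqrt((-15272/123235 - 3*sqrt(21)/59030) + 81/49) = sqrt(188443/123235 - 3*sqrt(21)/59030)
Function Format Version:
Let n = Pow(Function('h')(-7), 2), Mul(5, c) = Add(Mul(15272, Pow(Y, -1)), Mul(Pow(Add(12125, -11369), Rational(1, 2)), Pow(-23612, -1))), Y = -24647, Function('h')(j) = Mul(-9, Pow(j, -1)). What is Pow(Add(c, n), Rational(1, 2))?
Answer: Mul(Rational(1, 207844630), Pow(Add(66057716486361220, Mul(-2195462826690, Pow(21, Rational(1, 2)))), Rational(1, 2))) ≈ 1.2365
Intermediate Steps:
c = Add(Rational(-15272, 123235), Mul(Rational(-3, 59030), Pow(21, Rational(1, 2)))) (c = Mul(Rational(1, 5), Add(Mul(15272, Pow(-24647, -1)), Mul(Pow(Add(12125, -11369), Rational(1, 2)), Pow(-23612, -1)))) = Mul(Rational(1, 5), Add(Mul(15272, Rational(-1, 24647)), Mul(Pow(756, Rational(1, 2)), Rational(-1, 23612)))) = Mul(Rational(1, 5), Add(Rational(-15272, 24647), Mul(Mul(6, Pow(21, Rational(1, 2))), Rational(-1, 23612)))) = Mul(Rational(1, 5), Add(Rational(-15272, 24647), Mul(Rational(-3, 11806), Pow(21, Rational(1, 2))))) = Add(Rational(-15272, 123235), Mul(Rational(-3, 59030), Pow(21, Rational(1, 2)))) ≈ -0.12416)
n = Rational(81, 49) (n = Pow(Mul(-9, Pow(-7, -1)), 2) = Pow(Mul(-9, Rational(-1, 7)), 2) = Pow(Rational(9, 7), 2) = Rational(81, 49) ≈ 1.6531)
Pow(Add(c, n), Rational(1, 2)) = Pow(Add(Add(Rational(-15272, 123235), Mul(Rational(-3, 59030), Pow(21, Rational(1, 2)))), Rational(81, 49)), Rational(1, 2)) = Pow(Add(Rational(188443, 123235), Mul(Rational(-3, 59030), Pow(21, Rational(1, 2)))), Rational(1, 2))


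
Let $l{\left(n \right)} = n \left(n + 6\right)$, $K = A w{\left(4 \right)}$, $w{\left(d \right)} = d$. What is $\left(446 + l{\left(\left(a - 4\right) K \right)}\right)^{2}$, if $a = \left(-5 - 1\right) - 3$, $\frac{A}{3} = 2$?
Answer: $9200262724$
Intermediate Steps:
$A = 6$ ($A = 3 \cdot 2 = 6$)
$a = -9$ ($a = -6 - 3 = -9$)
$K = 24$ ($K = 6 \cdot 4 = 24$)
$l{\left(n \right)} = n \left(6 + n\right)$
$\left(446 + l{\left(\left(a - 4\right) K \right)}\right)^{2} = \left(446 + \left(-9 - 4\right) 24 \left(6 + \left(-9 - 4\right) 24\right)\right)^{2} = \left(446 + \left(-13\right) 24 \left(6 - 312\right)\right)^{2} = \left(446 - 312 \left(6 - 312\right)\right)^{2} = \left(446 - -95472\right)^{2} = \left(446 + 95472\right)^{2} = 95918^{2} = 9200262724$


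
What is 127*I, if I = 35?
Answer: 4445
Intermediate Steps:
127*I = 127*35 = 4445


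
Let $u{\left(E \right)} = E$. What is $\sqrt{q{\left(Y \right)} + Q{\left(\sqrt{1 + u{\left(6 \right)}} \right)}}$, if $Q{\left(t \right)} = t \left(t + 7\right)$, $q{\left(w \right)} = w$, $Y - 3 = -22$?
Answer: $\sqrt{-12 + 7 \sqrt{7}} \approx 2.5535$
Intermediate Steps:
$Y = -19$ ($Y = 3 - 22 = -19$)
$Q{\left(t \right)} = t \left(7 + t\right)$
$\sqrt{q{\left(Y \right)} + Q{\left(\sqrt{1 + u{\left(6 \right)}} \right)}} = \sqrt{-19 + \sqrt{1 + 6} \left(7 + \sqrt{1 + 6}\right)} = \sqrt{-19 + \sqrt{7} \left(7 + \sqrt{7}\right)}$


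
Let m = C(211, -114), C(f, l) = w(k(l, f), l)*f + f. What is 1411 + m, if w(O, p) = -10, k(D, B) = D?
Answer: -488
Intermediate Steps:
C(f, l) = -9*f (C(f, l) = -10*f + f = -9*f)
m = -1899 (m = -9*211 = -1899)
1411 + m = 1411 - 1899 = -488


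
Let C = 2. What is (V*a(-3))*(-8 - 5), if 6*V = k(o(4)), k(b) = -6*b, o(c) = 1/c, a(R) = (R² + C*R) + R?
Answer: 0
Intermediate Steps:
a(R) = R² + 3*R (a(R) = (R² + 2*R) + R = R² + 3*R)
o(c) = 1/c
V = -¼ (V = (-6/4)/6 = (-6*¼)/6 = (⅙)*(-3/2) = -¼ ≈ -0.25000)
(V*a(-3))*(-8 - 5) = (-(-3)*(3 - 3)/4)*(-8 - 5) = -(-3)*0/4*(-13) = -¼*0*(-13) = 0*(-13) = 0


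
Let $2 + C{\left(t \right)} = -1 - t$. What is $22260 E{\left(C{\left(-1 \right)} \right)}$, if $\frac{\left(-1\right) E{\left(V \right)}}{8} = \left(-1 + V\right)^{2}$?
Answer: $-1602720$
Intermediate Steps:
$C{\left(t \right)} = -3 - t$ ($C{\left(t \right)} = -2 - \left(1 + t\right) = -3 - t$)
$E{\left(V \right)} = - 8 \left(-1 + V\right)^{2}$
$22260 E{\left(C{\left(-1 \right)} \right)} = 22260 \left(- 8 \left(-1 - 2\right)^{2}\right) = 22260 \left(- 8 \left(-3\right)^{2}\right) = 22260 \left(\left(-8\right) 9\right) = 22260 \left(-72\right) = -1602720$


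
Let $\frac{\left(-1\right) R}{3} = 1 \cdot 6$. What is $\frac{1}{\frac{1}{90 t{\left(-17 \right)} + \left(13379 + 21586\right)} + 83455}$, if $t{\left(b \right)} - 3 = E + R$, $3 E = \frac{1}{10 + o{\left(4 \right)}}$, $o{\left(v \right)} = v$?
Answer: $\frac{235320}{19638630607} \approx 1.1983 \cdot 10^{-5}$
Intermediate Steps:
$R = -18$ ($R = - 3 \cdot 1 \cdot 6 = \left(-3\right) 6 = -18$)
$E = \frac{1}{42}$ ($E = \frac{1}{3 \left(10 + 4\right)} = \frac{1}{3 \cdot 14} = \frac{1}{3} \cdot \frac{1}{14} = \frac{1}{42} \approx 0.02381$)
$t{\left(b \right)} = - \frac{629}{42}$ ($t{\left(b \right)} = 3 + \left(\frac{1}{42} - 18\right) = 3 - \frac{755}{42} = - \frac{629}{42}$)
$\frac{1}{\frac{1}{90 t{\left(-17 \right)} + \left(13379 + 21586\right)} + 83455} = \frac{1}{\frac{1}{90 \left(- \frac{629}{42}\right) + \left(13379 + 21586\right)} + 83455} = \frac{1}{\frac{1}{- \frac{9435}{7} + 34965} + 83455} = \frac{1}{\frac{1}{\frac{235320}{7}} + 83455} = \frac{1}{\frac{7}{235320} + 83455} = \frac{1}{\frac{19638630607}{235320}} = \frac{235320}{19638630607}$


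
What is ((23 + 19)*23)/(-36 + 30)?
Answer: -161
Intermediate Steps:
((23 + 19)*23)/(-36 + 30) = (42*23)/(-6) = 966*(-⅙) = -161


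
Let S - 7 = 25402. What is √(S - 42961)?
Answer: 4*I*√1097 ≈ 132.48*I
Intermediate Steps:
S = 25409 (S = 7 + 25402 = 25409)
√(S - 42961) = √(25409 - 42961) = √(-17552) = 4*I*√1097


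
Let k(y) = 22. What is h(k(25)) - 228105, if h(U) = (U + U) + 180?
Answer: -227881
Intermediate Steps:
h(U) = 180 + 2*U (h(U) = 2*U + 180 = 180 + 2*U)
h(k(25)) - 228105 = (180 + 2*22) - 228105 = (180 + 44) - 228105 = 224 - 228105 = -227881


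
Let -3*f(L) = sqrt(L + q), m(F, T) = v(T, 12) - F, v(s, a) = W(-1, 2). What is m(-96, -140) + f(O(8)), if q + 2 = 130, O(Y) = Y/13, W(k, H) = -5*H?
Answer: 86 - 2*sqrt(5434)/39 ≈ 82.220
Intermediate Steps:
O(Y) = Y/13 (O(Y) = Y*(1/13) = Y/13)
v(s, a) = -10 (v(s, a) = -5*2 = -10)
q = 128 (q = -2 + 130 = 128)
m(F, T) = -10 - F
f(L) = -sqrt(128 + L)/3 (f(L) = -sqrt(L + 128)/3 = -sqrt(128 + L)/3)
m(-96, -140) + f(O(8)) = (-10 - 1*(-96)) - sqrt(128 + (1/13)*8)/3 = (-10 + 96) - sqrt(128 + 8/13)/3 = 86 - 2*sqrt(5434)/39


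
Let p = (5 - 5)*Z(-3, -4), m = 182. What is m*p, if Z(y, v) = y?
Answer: 0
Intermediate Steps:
p = 0 (p = (5 - 5)*(-3) = 0*(-3) = 0)
m*p = 182*0 = 0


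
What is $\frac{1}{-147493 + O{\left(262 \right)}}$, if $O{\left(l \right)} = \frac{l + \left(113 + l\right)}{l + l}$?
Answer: $- \frac{524}{77285695} \approx -6.78 \cdot 10^{-6}$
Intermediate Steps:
$O{\left(l \right)} = \frac{113 + 2 l}{2 l}$
$\frac{1}{-147493 + O{\left(262 \right)}} = \frac{1}{-147493 + \frac{\frac{113}{2} + 262}{262}} = \frac{1}{-147493 + \frac{1}{262} \cdot \frac{637}{2}} = \frac{1}{-147493 + \frac{637}{524}} = \frac{1}{- \frac{77285695}{524}} = - \frac{524}{77285695}$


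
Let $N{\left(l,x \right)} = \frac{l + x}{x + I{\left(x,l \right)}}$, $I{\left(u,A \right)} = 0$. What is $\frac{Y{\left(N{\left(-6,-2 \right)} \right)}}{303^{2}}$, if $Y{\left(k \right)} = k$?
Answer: $\frac{4}{91809} \approx 4.3569 \cdot 10^{-5}$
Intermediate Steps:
$N{\left(l,x \right)} = \frac{l + x}{x}$ ($N{\left(l,x \right)} = \frac{l + x}{x + 0} = \frac{l + x}{x}$)
$\frac{Y{\left(N{\left(-6,-2 \right)} \right)}}{303^{2}} = \frac{\frac{1}{-2} \left(-6 - 2\right)}{303^{2}} = \frac{\left(- \frac{1}{2}\right) \left(-8\right)}{91809} = 4 \cdot \frac{1}{91809} = \frac{4}{91809}$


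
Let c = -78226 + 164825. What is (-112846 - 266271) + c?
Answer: -292518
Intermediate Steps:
c = 86599
(-112846 - 266271) + c = (-112846 - 266271) + 86599 = -379117 + 86599 = -292518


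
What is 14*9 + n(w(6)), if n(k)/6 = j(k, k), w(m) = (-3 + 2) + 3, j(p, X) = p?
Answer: 138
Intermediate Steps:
w(m) = 2 (w(m) = -1 + 3 = 2)
n(k) = 6*k
14*9 + n(w(6)) = 14*9 + 6*2 = 126 + 12 = 138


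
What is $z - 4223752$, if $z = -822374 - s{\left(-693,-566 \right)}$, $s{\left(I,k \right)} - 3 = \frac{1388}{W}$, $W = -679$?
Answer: $- \frac{3426320203}{679} \approx -5.0461 \cdot 10^{6}$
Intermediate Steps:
$s{\left(I,k \right)} = \frac{649}{679}$ ($s{\left(I,k \right)} = 3 + \frac{1388}{-679} = 3 + 1388 \left(- \frac{1}{679}\right) = 3 - \frac{1388}{679} = \frac{649}{679}$)
$z = - \frac{558392595}{679}$ ($z = -822374 - \frac{649}{679} = - \frac{558392595}{679} \approx -8.2238 \cdot 10^{5}$)
$z - 4223752 = - \frac{558392595}{679} - 4223752 = - \frac{3426320203}{679}$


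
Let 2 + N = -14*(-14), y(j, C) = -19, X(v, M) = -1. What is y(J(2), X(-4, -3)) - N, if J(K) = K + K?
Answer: -213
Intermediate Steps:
J(K) = 2*K
N = 194 (N = -2 - 14*(-14) = -2 + 196 = 194)
y(J(2), X(-4, -3)) - N = -19 - 1*194 = -19 - 194 = -213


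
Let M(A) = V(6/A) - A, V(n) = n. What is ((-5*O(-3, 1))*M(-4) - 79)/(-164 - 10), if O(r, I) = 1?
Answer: 61/116 ≈ 0.52586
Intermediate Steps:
M(A) = -A + 6/A (M(A) = 6/A - A = -A + 6/A)
((-5*O(-3, 1))*M(-4) - 79)/(-164 - 10) = ((-5*1)*(-1*(-4) + 6/(-4)) - 79)/(-164 - 10) = (-5*(4 + 6*(-¼)) - 79)/(-174) = (-5*(4 - 3/2) - 79)*(-1/174) = (-5*5/2 - 79)*(-1/174) = (-25/2 - 79)*(-1/174) = -183/2*(-1/174) = 61/116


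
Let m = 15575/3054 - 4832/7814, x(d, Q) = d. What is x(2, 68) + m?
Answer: 77337017/11931978 ≈ 6.4815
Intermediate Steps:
m = 53473061/11931978 (m = 15575*(1/3054) - 4832*1/7814 = 15575/3054 - 2416/3907 = 53473061/11931978 ≈ 4.4815)
x(2, 68) + m = 2 + 53473061/11931978 = 77337017/11931978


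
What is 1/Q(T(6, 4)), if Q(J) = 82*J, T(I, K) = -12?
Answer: -1/984 ≈ -0.0010163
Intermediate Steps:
1/Q(T(6, 4)) = 1/(82*(-12)) = 1/(-984) = -1/984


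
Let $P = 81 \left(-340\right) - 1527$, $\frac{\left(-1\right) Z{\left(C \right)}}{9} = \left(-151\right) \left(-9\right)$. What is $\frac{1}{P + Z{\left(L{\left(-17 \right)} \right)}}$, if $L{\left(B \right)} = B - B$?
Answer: $- \frac{1}{41298} \approx -2.4214 \cdot 10^{-5}$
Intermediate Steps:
$L{\left(B \right)} = 0$
$Z{\left(C \right)} = -12231$ ($Z{\left(C \right)} = - 9 \left(\left(-151\right) \left(-9\right)\right) = \left(-9\right) 1359 = -12231$)
$P = -29067$ ($P = -27540 - 1527 = -29067$)
$\frac{1}{P + Z{\left(L{\left(-17 \right)} \right)}} = \frac{1}{-29067 - 12231} = \frac{1}{-41298} = - \frac{1}{41298}$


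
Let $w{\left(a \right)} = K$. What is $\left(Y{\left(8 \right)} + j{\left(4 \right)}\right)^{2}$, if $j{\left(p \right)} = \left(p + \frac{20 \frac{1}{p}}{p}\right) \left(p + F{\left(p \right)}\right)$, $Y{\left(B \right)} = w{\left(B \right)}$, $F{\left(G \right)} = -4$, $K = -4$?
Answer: $16$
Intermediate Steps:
$w{\left(a \right)} = -4$
$Y{\left(B \right)} = -4$
$j{\left(p \right)} = \left(-4 + p\right) \left(p + \frac{20}{p^{2}}\right)$ ($j{\left(p \right)} = \left(p + \frac{20 \frac{1}{p}}{p}\right) \left(p - 4\right) = \left(p + \frac{20}{p^{2}}\right) \left(-4 + p\right) = \left(-4 + p\right) \left(p + \frac{20}{p^{2}}\right)$)
$\left(Y{\left(8 \right)} + j{\left(4 \right)}\right)^{2} = \left(-4 + \frac{-80 + 20 \cdot 4 + 4^{3} \left(-4 + 4\right)}{16}\right)^{2} = \left(-4 + \frac{-80 + 80 + 64 \cdot 0}{16}\right)^{2} = \left(-4 + \frac{-80 + 80 + 0}{16}\right)^{2} = \left(-4 + \frac{1}{16} \cdot 0\right)^{2} = \left(-4 + 0\right)^{2} = \left(-4\right)^{2} = 16$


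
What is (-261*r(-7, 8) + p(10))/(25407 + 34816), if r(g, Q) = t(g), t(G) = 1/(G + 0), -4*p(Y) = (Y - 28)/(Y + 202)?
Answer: 110727/178741864 ≈ 0.00061948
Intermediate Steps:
p(Y) = -(-28 + Y)/(4*(202 + Y)) (p(Y) = -(Y - 28)/(4*(Y + 202)) = -(-28 + Y)/(4*(202 + Y)))
t(G) = 1/G
r(g, Q) = 1/g
(-261*r(-7, 8) + p(10))/(25407 + 34816) = (-261/(-7) + (28 - 1*10)/(4*(202 + 10)))/(25407 + 34816) = (-261*(-⅐) + (¼)*(28 - 10)/212)/60223 = (261/7 + (¼)*(1/212)*18)*(1/60223) = (261/7 + 9/424)*(1/60223) = (110727/2968)*(1/60223) = 110727/178741864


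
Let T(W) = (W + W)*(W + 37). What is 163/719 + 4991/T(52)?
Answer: 5097257/6655064 ≈ 0.76592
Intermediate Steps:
T(W) = 2*W*(37 + W) (T(W) = (2*W)*(37 + W) = 2*W*(37 + W))
163/719 + 4991/T(52) = 163/719 + 4991/((2*52*(37 + 52))) = 163*(1/719) + 4991/((2*52*89)) = 163/719 + 4991/9256 = 5097257/6655064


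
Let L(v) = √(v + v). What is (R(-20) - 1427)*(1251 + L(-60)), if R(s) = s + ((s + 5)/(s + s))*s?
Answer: -3639159/2 - 2909*I*√30 ≈ -1.8196e+6 - 15933.0*I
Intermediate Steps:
L(v) = √2*√v (L(v) = √(2*v) = √2*√v)
R(s) = 5/2 + 3*s/2 (R(s) = s + ((5 + s)/((2*s)))*s = s + ((5 + s)*(1/(2*s)))*s = s + ((5 + s)/(2*s))*s = s + (5/2 + s/2) = 5/2 + 3*s/2)
(R(-20) - 1427)*(1251 + L(-60)) = ((5/2 + (3/2)*(-20)) - 1427)*(1251 + √2*√(-60)) = ((5/2 - 30) - 1427)*(1251 + √2*(2*I*√15)) = (-55/2 - 1427)*(1251 + 2*I*√30) = -2909*(1251 + 2*I*√30)/2 = -3639159/2 - 2909*I*√30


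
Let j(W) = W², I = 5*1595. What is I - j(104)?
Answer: -2841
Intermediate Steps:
I = 7975
I - j(104) = 7975 - 1*104² = 7975 - 1*10816 = 7975 - 10816 = -2841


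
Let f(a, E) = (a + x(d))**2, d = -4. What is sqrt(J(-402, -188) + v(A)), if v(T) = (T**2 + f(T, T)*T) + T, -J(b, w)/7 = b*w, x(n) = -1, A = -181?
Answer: 2*I*sqrt(1622974) ≈ 2547.9*I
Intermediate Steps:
f(a, E) = (-1 + a)**2 (f(a, E) = (a - 1)**2 = (-1 + a)**2)
J(b, w) = -7*b*w
v(T) = T + T**2 + T*(-1 + T)**2 (v(T) = (T**2 + (-1 + T)**2*T) + T = (T**2 + T*(-1 + T)**2) + T = T + T**2 + T*(-1 + T)**2)
sqrt(J(-402, -188) + v(A)) = sqrt(-7*(-402)*(-188) - 181*(2 + (-181)**2 - 1*(-181))) = sqrt(-529032 - 181*(2 + 32761 + 181)) = sqrt(-529032 - 181*32944) = sqrt(-529032 - 5962864) = sqrt(-6491896) = 2*I*sqrt(1622974)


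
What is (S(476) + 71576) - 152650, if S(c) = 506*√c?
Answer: -81074 + 1012*√119 ≈ -70034.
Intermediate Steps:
(S(476) + 71576) - 152650 = (506*√476 + 71576) - 152650 = (506*(2*√119) + 71576) - 152650 = (1012*√119 + 71576) - 152650 = (71576 + 1012*√119) - 152650 = -81074 + 1012*√119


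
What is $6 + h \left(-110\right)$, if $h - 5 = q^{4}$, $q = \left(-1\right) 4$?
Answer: $-28704$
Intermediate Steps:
$q = -4$
$h = 261$ ($h = 5 + \left(-4\right)^{4} = 5 + 256 = 261$)
$6 + h \left(-110\right) = 6 + 261 \left(-110\right) = 6 - 28710 = -28704$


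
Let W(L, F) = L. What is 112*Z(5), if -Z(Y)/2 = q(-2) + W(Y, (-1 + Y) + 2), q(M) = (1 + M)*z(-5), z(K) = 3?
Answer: -448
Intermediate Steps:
q(M) = 3 + 3*M (q(M) = (1 + M)*3 = 3 + 3*M)
Z(Y) = 6 - 2*Y (Z(Y) = -2*((3 + 3*(-2)) + Y) = -2*((3 - 6) + Y) = -2*(-3 + Y) = 6 - 2*Y)
112*Z(5) = 112*(6 - 2*5) = 112*(6 - 10) = 112*(-4) = -448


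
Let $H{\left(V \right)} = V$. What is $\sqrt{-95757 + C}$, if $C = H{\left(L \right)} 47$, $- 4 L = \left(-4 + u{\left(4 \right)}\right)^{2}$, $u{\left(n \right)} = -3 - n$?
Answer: $\frac{i \sqrt{388715}}{2} \approx 311.73 i$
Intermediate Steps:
$L = - \frac{121}{4}$ ($L = - \frac{\left(-4 - 7\right)^{2}}{4} = - \frac{\left(-11\right)^{2}}{4} = \left(- \frac{1}{4}\right) 121 = - \frac{121}{4} \approx -30.25$)
$C = - \frac{5687}{4}$ ($C = \left(- \frac{121}{4}\right) 47 = - \frac{5687}{4} \approx -1421.8$)
$\sqrt{-95757 + C} = \sqrt{-95757 - \frac{5687}{4}} = \sqrt{- \frac{388715}{4}} = \frac{i \sqrt{388715}}{2}$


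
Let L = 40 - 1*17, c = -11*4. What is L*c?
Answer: -1012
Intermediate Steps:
c = -44
L = 23 (L = 40 - 17 = 23)
L*c = 23*(-44) = -1012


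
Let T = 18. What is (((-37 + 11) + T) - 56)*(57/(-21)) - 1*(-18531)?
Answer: 130933/7 ≈ 18705.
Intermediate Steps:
(((-37 + 11) + T) - 56)*(57/(-21)) - 1*(-18531) = (((-37 + 11) + 18) - 56)*(57/(-21)) - 1*(-18531) = ((-26 + 18) - 56)*(57*(-1/21)) + 18531 = (-8 - 56)*(-19/7) + 18531 = -64*(-19/7) + 18531 = 1216/7 + 18531 = 130933/7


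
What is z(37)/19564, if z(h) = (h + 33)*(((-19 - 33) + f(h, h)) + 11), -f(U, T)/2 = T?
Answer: -4025/9782 ≈ -0.41147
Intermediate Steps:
f(U, T) = -2*T
z(h) = (-41 - 2*h)*(33 + h) (z(h) = (h + 33)*(((-19 - 33) - 2*h) + 11) = (33 + h)*((-52 - 2*h) + 11) = (33 + h)*(-41 - 2*h) = (-41 - 2*h)*(33 + h))
z(37)/19564 = (-1353 - 107*37 - 2*37²)/19564 = (-1353 - 3959 - 2*1369)*(1/19564) = (-1353 - 3959 - 2738)*(1/19564) = -8050*1/19564 = -4025/9782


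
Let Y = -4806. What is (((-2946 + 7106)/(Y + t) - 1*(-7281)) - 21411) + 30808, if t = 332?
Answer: 37306606/2237 ≈ 16677.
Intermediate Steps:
(((-2946 + 7106)/(Y + t) - 1*(-7281)) - 21411) + 30808 = (((-2946 + 7106)/(-4806 + 332) - 1*(-7281)) - 21411) + 30808 = ((4160/(-4474) + 7281) - 21411) + 30808 = ((4160*(-1/4474) + 7281) - 21411) + 30808 = ((-2080/2237 + 7281) - 21411) + 30808 = (16285517/2237 - 21411) + 30808 = -31610890/2237 + 30808 = 37306606/2237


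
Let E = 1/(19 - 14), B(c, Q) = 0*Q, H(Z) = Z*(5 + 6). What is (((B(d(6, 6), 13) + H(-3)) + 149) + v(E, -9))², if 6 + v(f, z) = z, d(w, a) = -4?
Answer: 10201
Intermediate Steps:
H(Z) = 11*Z (H(Z) = Z*11 = 11*Z)
B(c, Q) = 0
E = ⅕ (E = 1/5 = ⅕ ≈ 0.20000)
v(f, z) = -6 + z
(((B(d(6, 6), 13) + H(-3)) + 149) + v(E, -9))² = (((0 + 11*(-3)) + 149) + (-6 - 9))² = (((0 - 33) + 149) - 15)² = ((-33 + 149) - 15)² = (116 - 15)² = 101² = 10201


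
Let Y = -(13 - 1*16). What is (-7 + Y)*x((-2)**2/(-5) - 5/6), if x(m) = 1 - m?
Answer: -158/15 ≈ -10.533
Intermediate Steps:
Y = 3 (Y = -(13 - 16) = -1*(-3) = 3)
(-7 + Y)*x((-2)**2/(-5) - 5/6) = (-7 + 3)*(1 - ((-2)**2/(-5) - 5/6)) = -4*(1 - (4*(-1/5) - 5*1/6)) = -4*(1 - (-4/5 - 5/6)) = -4*(1 - 1*(-49/30)) = -4*(1 + 49/30) = -4*79/30 = -158/15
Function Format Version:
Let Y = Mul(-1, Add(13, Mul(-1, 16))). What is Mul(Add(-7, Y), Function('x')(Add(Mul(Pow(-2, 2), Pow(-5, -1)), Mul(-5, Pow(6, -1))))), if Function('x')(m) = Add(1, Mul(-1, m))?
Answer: Rational(-158, 15) ≈ -10.533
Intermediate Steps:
Y = 3 (Y = Mul(-1, Add(13, -16)) = Mul(-1, -3) = 3)
Mul(Add(-7, Y), Function('x')(Add(Mul(Pow(-2, 2), Pow(-5, -1)), Mul(-5, Pow(6, -1))))) = Mul(Add(-7, 3), Add(1, Mul(-1, Add(Mul(Pow(-2, 2), Pow(-5, -1)), Mul(-5, Pow(6, -1)))))) = Mul(-4, Add(1, Mul(-1, Add(Mul(4, Rational(-1, 5)), Mul(-5, Rational(1, 6)))))) = Mul(-4, Add(1, Mul(-1, Add(Rational(-4, 5), Rational(-5, 6))))) = Mul(-4, Add(1, Mul(-1, Rational(-49, 30)))) = Mul(-4, Add(1, Rational(49, 30))) = Mul(-4, Rational(79, 30)) = Rational(-158, 15)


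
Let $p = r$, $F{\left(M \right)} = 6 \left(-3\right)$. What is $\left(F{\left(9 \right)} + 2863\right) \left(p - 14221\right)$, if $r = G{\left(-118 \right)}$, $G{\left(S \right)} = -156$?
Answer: $-40902565$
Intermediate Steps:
$F{\left(M \right)} = -18$
$r = -156$
$p = -156$
$\left(F{\left(9 \right)} + 2863\right) \left(p - 14221\right) = \left(-18 + 2863\right) \left(-156 - 14221\right) = 2845 \left(-156 + \left(-22183 + 7962\right)\right) = 2845 \left(-156 - 14221\right) = 2845 \left(-14377\right) = -40902565$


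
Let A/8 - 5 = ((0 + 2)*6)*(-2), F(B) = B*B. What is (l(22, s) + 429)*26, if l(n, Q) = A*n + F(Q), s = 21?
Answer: -64324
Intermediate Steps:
F(B) = B²
A = -152 (A = 40 + 8*(((0 + 2)*6)*(-2)) = 40 + 8*((2*6)*(-2)) = 40 + 8*(12*(-2)) = 40 + 8*(-24) = 40 - 192 = -152)
l(n, Q) = Q² - 152*n (l(n, Q) = -152*n + Q² = Q² - 152*n)
(l(22, s) + 429)*26 = ((21² - 152*22) + 429)*26 = ((441 - 3344) + 429)*26 = (-2903 + 429)*26 = -2474*26 = -64324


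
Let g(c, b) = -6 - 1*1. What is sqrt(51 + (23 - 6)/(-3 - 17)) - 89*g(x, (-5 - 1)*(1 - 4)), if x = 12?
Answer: 623 + sqrt(5015)/10 ≈ 630.08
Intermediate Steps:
g(c, b) = -7 (g(c, b) = -6 - 1 = -7)
sqrt(51 + (23 - 6)/(-3 - 17)) - 89*g(x, (-5 - 1)*(1 - 4)) = sqrt(51 + (23 - 6)/(-3 - 17)) - 89*(-7) = sqrt(51 + 17/(-20)) + 623 = sqrt(51 + 17*(-1/20)) + 623 = sqrt(51 - 17/20) + 623 = sqrt(1003/20) + 623 = sqrt(5015)/10 + 623 = 623 + sqrt(5015)/10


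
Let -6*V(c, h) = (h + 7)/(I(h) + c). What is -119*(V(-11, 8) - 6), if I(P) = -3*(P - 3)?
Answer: 36533/52 ≈ 702.56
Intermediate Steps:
I(P) = 9 - 3*P (I(P) = -3*(-3 + P) = 9 - 3*P)
V(c, h) = -(7 + h)/(6*(9 + c - 3*h)) (V(c, h) = -(h + 7)/(6*((9 - 3*h) + c)) = -(7 + h)/(6*(9 + c - 3*h)))
-119*(V(-11, 8) - 6) = -119*((-7 - 1*8)/(6*(9 - 11 - 3*8)) - 6) = -119*((-7 - 8)/(6*(9 - 11 - 24)) - 6) = -119*((1/6)*(-15)/(-26) - 6) = -119*((1/6)*(-1/26)*(-15) - 6) = -119*(5/52 - 6) = -119*(-307/52) = 36533/52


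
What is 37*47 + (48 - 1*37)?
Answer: 1750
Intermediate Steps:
37*47 + (48 - 1*37) = 1739 + (48 - 37) = 1739 + 11 = 1750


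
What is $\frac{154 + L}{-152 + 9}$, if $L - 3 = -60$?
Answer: $- \frac{97}{143} \approx -0.67832$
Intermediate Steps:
$L = -57$ ($L = 3 - 60 = -57$)
$\frac{154 + L}{-152 + 9} = \frac{154 - 57}{-152 + 9} = \frac{97}{-143} = 97 \left(- \frac{1}{143}\right) = - \frac{97}{143}$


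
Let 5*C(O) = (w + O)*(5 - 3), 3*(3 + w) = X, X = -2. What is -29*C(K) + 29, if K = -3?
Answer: 319/3 ≈ 106.33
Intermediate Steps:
w = -11/3 (w = -3 + (1/3)*(-2) = -3 - 2/3 = -11/3 ≈ -3.6667)
C(O) = -22/15 + 2*O/5 (C(O) = ((-11/3 + O)*(5 - 3))/5 = ((-11/3 + O)*2)/5 = (-22/3 + 2*O)/5 = -22/15 + 2*O/5)
-29*C(K) + 29 = -29*(-22/15 + (2/5)*(-3)) + 29 = -29*(-22/15 - 6/5) + 29 = -29*(-8/3) + 29 = 232/3 + 29 = 319/3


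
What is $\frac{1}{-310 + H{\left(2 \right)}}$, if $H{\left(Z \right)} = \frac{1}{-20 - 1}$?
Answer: $- \frac{21}{6511} \approx -0.0032253$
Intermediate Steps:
$H{\left(Z \right)} = - \frac{1}{21}$ ($H{\left(Z \right)} = \frac{1}{-21} = - \frac{1}{21}$)
$\frac{1}{-310 + H{\left(2 \right)}} = \frac{1}{-310 - \frac{1}{21}} = \frac{1}{- \frac{6511}{21}} = - \frac{21}{6511}$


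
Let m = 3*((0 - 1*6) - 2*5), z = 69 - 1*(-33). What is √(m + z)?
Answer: 3*√6 ≈ 7.3485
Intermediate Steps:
z = 102 (z = 69 + 33 = 102)
m = -48 (m = 3*((0 - 6) - 10) = 3*(-6 - 10) = 3*(-16) = -48)
√(m + z) = √(-48 + 102) = √54 = 3*√6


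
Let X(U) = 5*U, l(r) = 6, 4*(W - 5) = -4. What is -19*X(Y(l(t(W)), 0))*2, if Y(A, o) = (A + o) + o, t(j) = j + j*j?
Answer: -1140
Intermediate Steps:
W = 4 (W = 5 + (¼)*(-4) = 5 - 1 = 4)
t(j) = j + j²
Y(A, o) = A + 2*o
-19*X(Y(l(t(W)), 0))*2 = -95*(6 + 2*0)*2 = -95*(6 + 0)*2 = -95*6*2 = -19*30*2 = -570*2 = -1140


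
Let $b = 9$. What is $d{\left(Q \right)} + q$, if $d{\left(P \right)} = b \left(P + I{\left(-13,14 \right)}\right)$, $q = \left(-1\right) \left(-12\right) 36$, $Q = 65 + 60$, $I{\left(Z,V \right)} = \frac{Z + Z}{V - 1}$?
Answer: $1539$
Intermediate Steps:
$I{\left(Z,V \right)} = \frac{2 Z}{-1 + V}$
$Q = 125$
$q = 432$ ($q = 12 \cdot 36 = 432$)
$d{\left(P \right)} = -18 + 9 P$ ($d{\left(P \right)} = 9 \left(P + 2 \left(-13\right) \frac{1}{-1 + 14}\right) = 9 \left(P + 2 \left(-13\right) \frac{1}{13}\right) = 9 \left(P - 2\right) = 9 \left(-2 + P\right) = -18 + 9 P$)
$d{\left(Q \right)} + q = \left(-18 + 9 \cdot 125\right) + 432 = \left(-18 + 1125\right) + 432 = 1107 + 432 = 1539$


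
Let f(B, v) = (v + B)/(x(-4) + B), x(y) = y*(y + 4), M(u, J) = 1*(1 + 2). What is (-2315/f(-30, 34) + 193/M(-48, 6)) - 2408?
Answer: 90113/6 ≈ 15019.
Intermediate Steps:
M(u, J) = 3 (M(u, J) = 1*3 = 3)
x(y) = y*(4 + y)
f(B, v) = (B + v)/B (f(B, v) = (v + B)/(-4*(4 - 4) + B) = (B + v)/(-4*0 + B) = (B + v)/(0 + B) = (B + v)/B)
(-2315/f(-30, 34) + 193/M(-48, 6)) - 2408 = (-2315*(-30/(-30 + 34)) + 193/3) - 2408 = (-2315/((-1/30*4)) + 193*(1/3)) - 2408 = (-2315/(-2/15) + 193/3) - 2408 = (-2315*(-15/2) + 193/3) - 2408 = (34725/2 + 193/3) - 2408 = 104561/6 - 2408 = 90113/6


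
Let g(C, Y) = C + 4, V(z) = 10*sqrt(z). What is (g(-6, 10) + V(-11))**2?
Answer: -1096 - 40*I*sqrt(11) ≈ -1096.0 - 132.67*I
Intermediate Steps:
g(C, Y) = 4 + C
(g(-6, 10) + V(-11))**2 = ((4 - 6) + 10*sqrt(-11))**2 = (-2 + 10*(I*sqrt(11)))**2 = (-2 + 10*I*sqrt(11))**2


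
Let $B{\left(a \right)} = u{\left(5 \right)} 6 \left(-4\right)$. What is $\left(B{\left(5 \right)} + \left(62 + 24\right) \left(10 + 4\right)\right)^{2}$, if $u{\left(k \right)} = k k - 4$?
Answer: $490000$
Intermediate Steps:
$u{\left(k \right)} = -4 + k^{2}$ ($u{\left(k \right)} = k^{2} - 4 = -4 + k^{2}$)
$B{\left(a \right)} = -504$ ($B{\left(a \right)} = \left(-4 + 5^{2}\right) 6 \left(-4\right) = \left(-4 + 25\right) 6 \left(-4\right) = 21 \cdot 6 \left(-4\right) = 126 \left(-4\right) = -504$)
$\left(B{\left(5 \right)} + \left(62 + 24\right) \left(10 + 4\right)\right)^{2} = \left(-504 + \left(62 + 24\right) \left(10 + 4\right)\right)^{2} = \left(-504 + 86 \cdot 14\right)^{2} = \left(-504 + 1204\right)^{2} = 700^{2} = 490000$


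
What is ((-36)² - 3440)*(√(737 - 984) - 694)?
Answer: 1487936 - 2144*I*√247 ≈ 1.4879e+6 - 33696.0*I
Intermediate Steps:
((-36)² - 3440)*(√(737 - 984) - 694) = (1296 - 3440)*(√(-247) - 694) = -2144*(I*√247 - 694) = -2144*(-694 + I*√247) = 1487936 - 2144*I*√247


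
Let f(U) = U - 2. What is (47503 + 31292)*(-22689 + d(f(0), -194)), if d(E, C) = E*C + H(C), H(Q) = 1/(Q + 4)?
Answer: -66773892969/38 ≈ -1.7572e+9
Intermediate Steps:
H(Q) = 1/(4 + Q)
f(U) = -2 + U
d(E, C) = 1/(4 + C) + C*E (d(E, C) = E*C + 1/(4 + C) = C*E + 1/(4 + C) = 1/(4 + C) + C*E)
(47503 + 31292)*(-22689 + d(f(0), -194)) = (47503 + 31292)*(-22689 + (1 - 194*(-2 + 0)*(4 - 194))/(4 - 194)) = 78795*(-22689 + (1 - 194*(-2)*(-190))/(-190)) = 78795*(-22689 - (1 - 73720)/190) = 78795*(-22689 - 1/190*(-73719)) = 78795*(-22689 + 73719/190) = 78795*(-4237191/190) = -66773892969/38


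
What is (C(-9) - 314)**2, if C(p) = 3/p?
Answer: 889249/9 ≈ 98806.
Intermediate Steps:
(C(-9) - 314)**2 = (3/(-9) - 314)**2 = (3*(-1/9) - 314)**2 = (-1/3 - 314)**2 = (-943/3)**2 = 889249/9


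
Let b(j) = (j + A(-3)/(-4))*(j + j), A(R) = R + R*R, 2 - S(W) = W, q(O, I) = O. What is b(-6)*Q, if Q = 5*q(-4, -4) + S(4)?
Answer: -1980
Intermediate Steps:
S(W) = 2 - W
Q = -22 (Q = 5*(-4) + (2 - 1*4) = -20 + (2 - 4) = -20 - 2 = -22)
A(R) = R + R²
b(j) = 2*j*(-3/2 + j) (b(j) = (j - 3*(1 - 3)/(-4))*(j + j) = (j - 3*(-2)*(-¼))*(2*j) = (j + 6*(-¼))*(2*j) = (j - 3/2)*(2*j) = (-3/2 + j)*(2*j) = 2*j*(-3/2 + j))
b(-6)*Q = -6*(-3 + 2*(-6))*(-22) = -6*(-3 - 12)*(-22) = -6*(-15)*(-22) = 90*(-22) = -1980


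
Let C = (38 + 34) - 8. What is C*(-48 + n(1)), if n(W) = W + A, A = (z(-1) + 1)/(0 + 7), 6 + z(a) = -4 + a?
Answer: -21696/7 ≈ -3099.4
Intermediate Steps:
z(a) = -10 + a (z(a) = -6 + (-4 + a) = -10 + a)
C = 64 (C = 72 - 8 = 64)
A = -10/7 (A = ((-10 - 1) + 1)/(0 + 7) = (-11 + 1)/7 = -10*⅐ = -10/7 ≈ -1.4286)
n(W) = -10/7 + W (n(W) = W - 10/7 = -10/7 + W)
C*(-48 + n(1)) = 64*(-48 + (-10/7 + 1)) = 64*(-48 - 3/7) = 64*(-339/7) = -21696/7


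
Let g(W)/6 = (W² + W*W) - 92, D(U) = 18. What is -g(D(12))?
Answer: -3336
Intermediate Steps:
g(W) = -552 + 12*W² (g(W) = 6*((W² + W*W) - 92) = 6*((W² + W²) - 92) = 6*(2*W² - 92) = 6*(-92 + 2*W²) = -552 + 12*W²)
-g(D(12)) = -(-552 + 12*18²) = -(-552 + 12*324) = -(-552 + 3888) = -1*3336 = -3336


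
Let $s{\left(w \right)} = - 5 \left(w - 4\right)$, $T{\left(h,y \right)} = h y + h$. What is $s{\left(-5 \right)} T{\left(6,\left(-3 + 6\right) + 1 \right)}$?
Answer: $1350$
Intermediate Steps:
$T{\left(h,y \right)} = h + h y$
$s{\left(w \right)} = 20 - 5 w$ ($s{\left(w \right)} = - 5 \left(-4 + w\right) = 20 - 5 w$)
$s{\left(-5 \right)} T{\left(6,\left(-3 + 6\right) + 1 \right)} = \left(20 - -25\right) 6 \left(1 + \left(\left(-3 + 6\right) + 1\right)\right) = \left(20 + 25\right) 6 \left(1 + \left(3 + 1\right)\right) = 45 \cdot 6 \left(1 + 4\right) = 45 \cdot 6 \cdot 5 = 45 \cdot 30 = 1350$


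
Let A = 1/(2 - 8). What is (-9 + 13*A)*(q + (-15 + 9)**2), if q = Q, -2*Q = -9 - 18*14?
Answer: -7437/4 ≈ -1859.3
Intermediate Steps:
Q = 261/2 (Q = -(-9 - 18*14)/2 = -(-9 - 252)/2 = -1/2*(-261) = 261/2 ≈ 130.50)
A = -1/6 (A = 1/(-6) = -1/6 ≈ -0.16667)
q = 261/2 ≈ 130.50
(-9 + 13*A)*(q + (-15 + 9)**2) = (-9 + 13*(-1/6))*(261/2 + (-15 + 9)**2) = (-9 - 13/6)*(261/2 + (-6)**2) = -67*(261/2 + 36)/6 = -67/6*333/2 = -7437/4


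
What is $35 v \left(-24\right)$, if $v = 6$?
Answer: $-5040$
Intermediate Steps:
$35 v \left(-24\right) = 35 \cdot 6 \left(-24\right) = 210 \left(-24\right) = -5040$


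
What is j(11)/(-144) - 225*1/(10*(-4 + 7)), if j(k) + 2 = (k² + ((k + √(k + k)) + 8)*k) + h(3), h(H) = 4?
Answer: -353/36 - 11*√22/144 ≈ -10.164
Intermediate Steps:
j(k) = 2 + k² + k*(8 + k + √2*√k) (j(k) = -2 + ((k² + ((k + √(k + k)) + 8)*k) + 4) = -2 + ((k² + ((k + √(2*k)) + 8)*k) + 4) = -2 + ((k² + ((k + √2*√k) + 8)*k) + 4) = -2 + ((k² + (8 + k + √2*√k)*k) + 4) = -2 + ((k² + k*(8 + k + √2*√k)) + 4) = -2 + (4 + k² + k*(8 + k + √2*√k)) = 2 + k² + k*(8 + k + √2*√k))
j(11)/(-144) - 225*1/(10*(-4 + 7)) = (2 + 2*11² + 8*11 + √2*11^(3/2))/(-144) - 225*1/(10*(-4 + 7)) = (2 + 2*121 + 88 + √2*(11*√11))*(-1/144) - 225/(10*3) = (2 + 242 + 88 + 11*√22)*(-1/144) - 225/30 = (332 + 11*√22)*(-1/144) - 225*1/30 = (-83/36 - 11*√22/144) - 15/2 = -353/36 - 11*√22/144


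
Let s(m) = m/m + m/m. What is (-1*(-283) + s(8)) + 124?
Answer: 409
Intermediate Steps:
s(m) = 2 (s(m) = 1 + 1 = 2)
(-1*(-283) + s(8)) + 124 = (-1*(-283) + 2) + 124 = (283 + 2) + 124 = 285 + 124 = 409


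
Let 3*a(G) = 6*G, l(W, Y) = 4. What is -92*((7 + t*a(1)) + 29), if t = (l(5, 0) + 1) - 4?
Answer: -3496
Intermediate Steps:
a(G) = 2*G (a(G) = (6*G)/3 = 2*G)
t = 1 (t = (4 + 1) - 4 = 5 - 4 = 1)
-92*((7 + t*a(1)) + 29) = -92*((7 + 1*(2*1)) + 29) = -92*((7 + 1*2) + 29) = -92*((7 + 2) + 29) = -92*(9 + 29) = -92*38 = -3496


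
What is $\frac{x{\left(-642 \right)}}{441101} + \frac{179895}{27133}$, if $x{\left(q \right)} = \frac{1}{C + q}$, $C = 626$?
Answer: $\frac{1269629803187}{191494294928} \approx 6.6301$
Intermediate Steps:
$x{\left(q \right)} = \frac{1}{626 + q}$
$\frac{x{\left(-642 \right)}}{441101} + \frac{179895}{27133} = \frac{1}{\left(626 - 642\right) 441101} + \frac{179895}{27133} = \frac{1}{-16} \cdot \frac{1}{441101} + 179895 \cdot \frac{1}{27133} = \left(- \frac{1}{16}\right) \frac{1}{441101} + \frac{179895}{27133} = - \frac{1}{7057616} + \frac{179895}{27133} = \frac{1269629803187}{191494294928}$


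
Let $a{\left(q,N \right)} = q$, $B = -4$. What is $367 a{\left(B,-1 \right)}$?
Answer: $-1468$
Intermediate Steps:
$367 a{\left(B,-1 \right)} = 367 \left(-4\right) = -1468$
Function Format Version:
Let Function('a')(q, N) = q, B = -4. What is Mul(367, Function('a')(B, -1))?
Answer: -1468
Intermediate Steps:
Mul(367, Function('a')(B, -1)) = Mul(367, -4) = -1468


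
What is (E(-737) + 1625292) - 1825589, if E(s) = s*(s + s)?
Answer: 886041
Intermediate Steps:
E(s) = 2*s**2 (E(s) = s*(2*s) = 2*s**2)
(E(-737) + 1625292) - 1825589 = (2*(-737)**2 + 1625292) - 1825589 = (2*543169 + 1625292) - 1825589 = (1086338 + 1625292) - 1825589 = 2711630 - 1825589 = 886041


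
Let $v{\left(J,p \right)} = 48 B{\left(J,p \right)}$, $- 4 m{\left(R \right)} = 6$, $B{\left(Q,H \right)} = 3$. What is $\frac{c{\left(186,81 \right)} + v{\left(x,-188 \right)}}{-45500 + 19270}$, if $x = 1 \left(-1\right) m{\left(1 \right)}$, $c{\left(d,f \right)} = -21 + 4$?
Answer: $- \frac{127}{26230} \approx -0.0048418$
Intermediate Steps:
$m{\left(R \right)} = - \frac{3}{2}$ ($m{\left(R \right)} = \left(- \frac{1}{4}\right) 6 = - \frac{3}{2}$)
$c{\left(d,f \right)} = -17$
$x = \frac{3}{2}$ ($x = 1 \left(-1\right) \left(- \frac{3}{2}\right) = \left(-1\right) \left(- \frac{3}{2}\right) = \frac{3}{2} \approx 1.5$)
$v{\left(J,p \right)} = 144$ ($v{\left(J,p \right)} = 48 \cdot 3 = 144$)
$\frac{c{\left(186,81 \right)} + v{\left(x,-188 \right)}}{-45500 + 19270} = \frac{-17 + 144}{-45500 + 19270} = \frac{127}{-26230} = 127 \left(- \frac{1}{26230}\right) = - \frac{127}{26230}$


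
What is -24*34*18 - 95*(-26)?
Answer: -12218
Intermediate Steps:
-24*34*18 - 95*(-26) = -816*18 + 2470 = -14688 + 2470 = -12218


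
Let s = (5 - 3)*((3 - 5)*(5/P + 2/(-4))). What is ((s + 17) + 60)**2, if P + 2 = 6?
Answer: 5476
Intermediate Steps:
P = 4 (P = -2 + 6 = 4)
s = -3 (s = (5 - 3)*((3 - 5)*(5/4 + 2/(-4))) = 2*(-2*(5*(1/4) + 2*(-1/4))) = 2*(-2*(5/4 - 1/2)) = 2*(-2*3/4) = 2*(-3/2) = -3)
((s + 17) + 60)**2 = ((-3 + 17) + 60)**2 = (14 + 60)**2 = 74**2 = 5476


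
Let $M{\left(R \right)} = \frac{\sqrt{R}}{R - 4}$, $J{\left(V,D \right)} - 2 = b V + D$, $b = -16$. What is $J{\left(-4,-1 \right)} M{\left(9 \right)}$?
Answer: $39$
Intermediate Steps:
$J{\left(V,D \right)} = 2 + D - 16 V$ ($J{\left(V,D \right)} = 2 + \left(- 16 V + D\right) = 2 + \left(D - 16 V\right) = 2 + D - 16 V$)
$M{\left(R \right)} = \frac{\sqrt{R}}{-4 + R}$
$J{\left(-4,-1 \right)} M{\left(9 \right)} = \left(2 - 1 - -64\right) \frac{\sqrt{9}}{-4 + 9} = \left(2 - 1 + 64\right) \frac{3}{5} = 65 \cdot 3 \cdot \frac{1}{5} = 65 \cdot \frac{3}{5} = 39$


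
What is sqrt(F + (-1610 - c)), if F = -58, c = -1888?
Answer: 2*sqrt(55) ≈ 14.832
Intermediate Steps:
sqrt(F + (-1610 - c)) = sqrt(-58 + (-1610 - 1*(-1888))) = sqrt(-58 + (-1610 + 1888)) = sqrt(-58 + 278) = sqrt(220) = 2*sqrt(55)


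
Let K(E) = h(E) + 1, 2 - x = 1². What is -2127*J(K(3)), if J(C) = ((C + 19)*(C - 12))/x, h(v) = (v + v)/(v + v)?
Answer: 446670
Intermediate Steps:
h(v) = 1 (h(v) = (2*v)/((2*v)) = (2*v)*(1/(2*v)) = 1)
x = 1 (x = 2 - 1*1² = 2 - 1*1 = 2 - 1 = 1)
K(E) = 2 (K(E) = 1 + 1 = 2)
J(C) = (-12 + C)*(19 + C) (J(C) = ((C + 19)*(C - 12))/1 = ((19 + C)*(-12 + C))*1 = ((-12 + C)*(19 + C))*1 = (-12 + C)*(19 + C))
-2127*J(K(3)) = -2127*(-228 + 2² + 7*2) = -2127*(-228 + 4 + 14) = -2127*(-210) = 446670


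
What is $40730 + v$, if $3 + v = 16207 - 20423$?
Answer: $36511$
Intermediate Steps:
$v = -4219$ ($v = -3 + \left(16207 - 20423\right) = -3 - 4216 = -4219$)
$40730 + v = 40730 - 4219 = 36511$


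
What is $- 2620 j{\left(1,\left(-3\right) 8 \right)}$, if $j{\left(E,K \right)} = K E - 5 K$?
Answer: $-251520$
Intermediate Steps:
$j{\left(E,K \right)} = - 5 K + E K$ ($j{\left(E,K \right)} = E K - 5 K = - 5 K + E K$)
$- 2620 j{\left(1,\left(-3\right) 8 \right)} = - 2620 \left(-3\right) 8 \left(-5 + 1\right) = - 2620 \left(\left(-24\right) \left(-4\right)\right) = \left(-2620\right) 96 = -251520$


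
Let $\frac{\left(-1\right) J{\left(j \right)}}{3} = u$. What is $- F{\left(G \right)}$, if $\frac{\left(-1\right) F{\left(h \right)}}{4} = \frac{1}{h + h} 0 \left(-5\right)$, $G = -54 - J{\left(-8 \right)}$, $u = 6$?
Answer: $0$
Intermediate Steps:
$J{\left(j \right)} = -18$ ($J{\left(j \right)} = \left(-3\right) 6 = -18$)
$G = -36$ ($G = -54 - -18 = -54 + 18 = -36$)
$F{\left(h \right)} = 0$ ($F{\left(h \right)} = - 4 \frac{1}{h + h} 0 \left(-5\right) = - 4 \frac{1}{2 h} 0 \left(-5\right) = - 4 \cdot 0 \left(-5\right) = \left(-4\right) 0 = 0$)
$- F{\left(G \right)} = \left(-1\right) 0 = 0$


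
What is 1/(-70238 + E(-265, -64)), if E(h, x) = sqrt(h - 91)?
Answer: -35119/2466688500 - I*sqrt(89)/2466688500 ≈ -1.4237e-5 - 3.8246e-9*I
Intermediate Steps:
E(h, x) = sqrt(-91 + h)
1/(-70238 + E(-265, -64)) = 1/(-70238 + sqrt(-91 - 265)) = 1/(-70238 + sqrt(-356)) = 1/(-70238 + 2*I*sqrt(89))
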